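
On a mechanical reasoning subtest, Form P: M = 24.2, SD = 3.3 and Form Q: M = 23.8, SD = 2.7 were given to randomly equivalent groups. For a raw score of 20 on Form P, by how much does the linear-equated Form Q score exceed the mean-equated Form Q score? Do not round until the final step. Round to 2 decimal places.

0.76

Mean-equated: 20 + (23.8 − 24.2) = 19.60
Linear-equated: (2.7/3.3)(20 − 24.2) + 23.8 = 20.364
Difference = 20.364 − 19.60 = 0.76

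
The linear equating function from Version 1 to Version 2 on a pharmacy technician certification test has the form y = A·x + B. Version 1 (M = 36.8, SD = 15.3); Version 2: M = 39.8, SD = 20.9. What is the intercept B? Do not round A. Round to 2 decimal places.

A = SD_Y / SD_X = 20.9 / 15.3 = 1.366013
B = M_Y − A·M_X = 39.8 − 1.366013 × 36.8 = -10.47

-10.47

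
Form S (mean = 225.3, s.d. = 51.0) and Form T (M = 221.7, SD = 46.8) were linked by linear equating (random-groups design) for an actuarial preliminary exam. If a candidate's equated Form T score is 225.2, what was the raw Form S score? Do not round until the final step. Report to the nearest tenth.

Invert y = (SD_Y/SD_X)(x − M_X) + M_Y:
x = (SD_X/SD_Y)(y − M_Y) + M_X = (51.0/46.8)(225.2 − 221.7) + 225.3
x = 1.089744 × 3.500 + 225.3 = 229.1

229.1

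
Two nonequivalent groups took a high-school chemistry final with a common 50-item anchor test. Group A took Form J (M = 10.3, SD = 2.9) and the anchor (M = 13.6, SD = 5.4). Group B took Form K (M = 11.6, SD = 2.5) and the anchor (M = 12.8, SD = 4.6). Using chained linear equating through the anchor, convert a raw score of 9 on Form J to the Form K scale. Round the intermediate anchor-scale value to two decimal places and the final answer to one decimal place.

10.7

Form J → anchor (Group A): v = (5.4/2.9)(9 − 10.3) + 13.6 = 11.18
anchor → Form K (Group B): y = (2.5/4.6)(11.18 − 12.8) + 11.6 = 10.7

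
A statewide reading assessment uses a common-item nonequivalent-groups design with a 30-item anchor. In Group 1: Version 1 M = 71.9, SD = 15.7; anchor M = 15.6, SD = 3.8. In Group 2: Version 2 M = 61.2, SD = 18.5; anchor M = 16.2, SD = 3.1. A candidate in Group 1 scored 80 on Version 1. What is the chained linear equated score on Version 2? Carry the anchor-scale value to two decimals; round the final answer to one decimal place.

Version 1 → anchor (Group 1): v = (3.8/15.7)(80 − 71.9) + 15.6 = 17.56
anchor → Version 2 (Group 2): y = (18.5/3.1)(17.56 − 16.2) + 61.2 = 69.3

69.3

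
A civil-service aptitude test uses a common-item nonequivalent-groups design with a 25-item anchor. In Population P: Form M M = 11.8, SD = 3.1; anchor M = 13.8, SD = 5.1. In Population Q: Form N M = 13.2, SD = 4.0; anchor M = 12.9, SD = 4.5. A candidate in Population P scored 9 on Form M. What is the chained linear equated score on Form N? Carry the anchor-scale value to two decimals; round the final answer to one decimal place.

Form M → anchor (Population P): v = (5.1/3.1)(9 − 11.8) + 13.8 = 9.19
anchor → Form N (Population Q): y = (4.0/4.5)(9.19 − 12.9) + 13.2 = 9.9

9.9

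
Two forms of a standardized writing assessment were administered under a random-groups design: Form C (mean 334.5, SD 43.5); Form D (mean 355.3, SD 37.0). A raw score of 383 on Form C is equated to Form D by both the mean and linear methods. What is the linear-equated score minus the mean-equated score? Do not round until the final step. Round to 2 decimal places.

Mean-equated: 383 + (355.3 − 334.5) = 403.80
Linear-equated: (37.0/43.5)(383 − 334.5) + 355.3 = 396.553
Difference = 396.553 − 403.80 = -7.25

-7.25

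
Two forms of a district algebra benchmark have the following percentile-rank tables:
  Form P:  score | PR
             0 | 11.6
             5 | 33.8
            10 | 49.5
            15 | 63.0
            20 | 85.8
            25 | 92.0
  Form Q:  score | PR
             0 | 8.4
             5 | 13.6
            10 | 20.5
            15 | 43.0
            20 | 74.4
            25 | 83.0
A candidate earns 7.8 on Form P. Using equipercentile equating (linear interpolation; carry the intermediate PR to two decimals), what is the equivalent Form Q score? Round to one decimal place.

PR of 7.8 on Form P: 33.8 + (7.8 − 5)/(10 − 5) × (49.5 − 33.8) = 42.59
On Form Q, PR 42.59 falls between score 10 (PR 20.5) and 15 (PR 43.0).
Interpolate: 10 + (42.59 − 20.5)/(43.0 − 20.5) × (15 − 10) = 14.9

14.9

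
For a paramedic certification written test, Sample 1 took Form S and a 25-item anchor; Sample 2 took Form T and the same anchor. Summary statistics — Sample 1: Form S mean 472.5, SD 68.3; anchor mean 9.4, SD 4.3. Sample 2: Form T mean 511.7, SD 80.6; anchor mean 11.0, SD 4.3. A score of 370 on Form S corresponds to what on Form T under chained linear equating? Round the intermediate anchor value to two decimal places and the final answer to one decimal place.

360.8

Form S → anchor (Sample 1): v = (4.3/68.3)(370 − 472.5) + 9.4 = 2.95
anchor → Form T (Sample 2): y = (80.6/4.3)(2.95 − 11.0) + 511.7 = 360.8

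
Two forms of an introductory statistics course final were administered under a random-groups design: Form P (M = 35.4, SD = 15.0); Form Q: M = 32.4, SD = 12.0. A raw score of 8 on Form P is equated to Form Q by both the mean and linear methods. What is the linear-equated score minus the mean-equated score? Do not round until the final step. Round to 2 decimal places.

Mean-equated: 8 + (32.4 − 35.4) = 5.00
Linear-equated: (12.0/15.0)(8 − 35.4) + 32.4 = 10.480
Difference = 10.480 − 5.00 = 5.48

5.48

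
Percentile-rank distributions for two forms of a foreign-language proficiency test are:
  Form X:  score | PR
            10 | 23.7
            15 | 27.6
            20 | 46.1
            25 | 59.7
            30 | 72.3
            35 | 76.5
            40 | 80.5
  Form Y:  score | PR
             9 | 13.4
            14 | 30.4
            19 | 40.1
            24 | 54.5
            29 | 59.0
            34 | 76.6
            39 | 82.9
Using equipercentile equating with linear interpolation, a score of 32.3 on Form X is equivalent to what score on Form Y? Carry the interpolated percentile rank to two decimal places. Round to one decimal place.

33.3

PR of 32.3 on Form X: 72.3 + (32.3 − 30)/(35 − 30) × (76.5 − 72.3) = 74.23
On Form Y, PR 74.23 falls between score 29 (PR 59.0) and 34 (PR 76.6).
Interpolate: 29 + (74.23 − 59.0)/(76.6 − 59.0) × (34 − 29) = 33.3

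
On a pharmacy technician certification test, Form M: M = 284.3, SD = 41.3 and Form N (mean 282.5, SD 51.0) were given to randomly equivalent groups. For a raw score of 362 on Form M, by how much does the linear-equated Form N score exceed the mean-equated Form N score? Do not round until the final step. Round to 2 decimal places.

Mean-equated: 362 + (282.5 − 284.3) = 360.20
Linear-equated: (51.0/41.3)(362 − 284.3) + 282.5 = 378.449
Difference = 378.449 − 360.20 = 18.25

18.25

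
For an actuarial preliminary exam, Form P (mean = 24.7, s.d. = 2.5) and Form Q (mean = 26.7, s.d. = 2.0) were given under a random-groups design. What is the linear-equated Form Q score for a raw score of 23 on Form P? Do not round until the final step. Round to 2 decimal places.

Linear equating: y = (SD_Y/SD_X)(x − M_X) + M_Y
y = (2.0/2.5)(23 − 24.7) + 26.7
y = 0.800000 × -1.7 + 26.7 = -1.3600 + 26.7 = 25.34

25.34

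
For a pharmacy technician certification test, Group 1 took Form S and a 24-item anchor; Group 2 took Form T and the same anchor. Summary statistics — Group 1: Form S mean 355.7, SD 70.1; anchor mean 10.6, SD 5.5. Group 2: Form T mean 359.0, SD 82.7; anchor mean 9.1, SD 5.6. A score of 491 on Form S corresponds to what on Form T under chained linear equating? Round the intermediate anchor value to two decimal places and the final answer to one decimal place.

Form S → anchor (Group 1): v = (5.5/70.1)(491 − 355.7) + 10.6 = 21.22
anchor → Form T (Group 2): y = (82.7/5.6)(21.22 − 9.1) + 359.0 = 538.0

538.0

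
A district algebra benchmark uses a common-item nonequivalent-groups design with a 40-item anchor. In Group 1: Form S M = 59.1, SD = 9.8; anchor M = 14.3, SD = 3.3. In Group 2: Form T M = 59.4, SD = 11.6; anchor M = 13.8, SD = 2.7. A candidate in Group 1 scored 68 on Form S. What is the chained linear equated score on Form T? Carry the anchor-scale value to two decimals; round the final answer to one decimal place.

Form S → anchor (Group 1): v = (3.3/9.8)(68 − 59.1) + 14.3 = 17.30
anchor → Form T (Group 2): y = (11.6/2.7)(17.30 − 13.8) + 59.4 = 74.4

74.4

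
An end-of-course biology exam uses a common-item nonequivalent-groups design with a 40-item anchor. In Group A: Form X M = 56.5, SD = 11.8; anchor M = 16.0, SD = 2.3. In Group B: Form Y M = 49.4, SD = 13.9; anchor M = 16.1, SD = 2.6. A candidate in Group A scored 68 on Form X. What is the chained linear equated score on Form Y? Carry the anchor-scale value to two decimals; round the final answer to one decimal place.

60.8

Form X → anchor (Group A): v = (2.3/11.8)(68 − 56.5) + 16.0 = 18.24
anchor → Form Y (Group B): y = (13.9/2.6)(18.24 − 16.1) + 49.4 = 60.8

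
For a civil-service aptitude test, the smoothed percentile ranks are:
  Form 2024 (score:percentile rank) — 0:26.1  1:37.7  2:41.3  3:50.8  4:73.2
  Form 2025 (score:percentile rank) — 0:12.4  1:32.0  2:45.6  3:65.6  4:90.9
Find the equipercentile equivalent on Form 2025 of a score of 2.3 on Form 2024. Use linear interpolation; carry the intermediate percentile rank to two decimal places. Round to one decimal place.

1.9

PR of 2.3 on Form 2024: 41.3 + (2.3 − 2)/(3 − 2) × (50.8 − 41.3) = 44.15
On Form 2025, PR 44.15 falls between score 1 (PR 32.0) and 2 (PR 45.6).
Interpolate: 1 + (44.15 − 32.0)/(45.6 − 32.0) × (2 − 1) = 1.9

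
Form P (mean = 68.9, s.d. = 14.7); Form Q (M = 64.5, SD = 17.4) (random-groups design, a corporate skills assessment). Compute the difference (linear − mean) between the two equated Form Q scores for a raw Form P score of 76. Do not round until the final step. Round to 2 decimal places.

1.30

Mean-equated: 76 + (64.5 − 68.9) = 71.60
Linear-equated: (17.4/14.7)(76 − 68.9) + 64.5 = 72.904
Difference = 72.904 − 71.60 = 1.30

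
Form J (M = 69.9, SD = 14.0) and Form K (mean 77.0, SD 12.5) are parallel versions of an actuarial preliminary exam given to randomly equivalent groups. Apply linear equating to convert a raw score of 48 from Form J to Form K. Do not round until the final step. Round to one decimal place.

Linear equating: y = (SD_Y/SD_X)(x − M_X) + M_Y
y = (12.5/14.0)(48 − 69.9) + 77.0
y = 0.892857 × -21.9 + 77.0 = -19.5536 + 77.0 = 57.4

57.4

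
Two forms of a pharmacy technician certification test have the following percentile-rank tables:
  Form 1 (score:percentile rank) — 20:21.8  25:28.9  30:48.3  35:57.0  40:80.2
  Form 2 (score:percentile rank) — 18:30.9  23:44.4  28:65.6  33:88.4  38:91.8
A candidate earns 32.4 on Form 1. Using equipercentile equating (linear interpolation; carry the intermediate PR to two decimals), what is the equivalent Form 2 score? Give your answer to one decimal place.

PR of 32.4 on Form 1: 48.3 + (32.4 − 30)/(35 − 30) × (57.0 − 48.3) = 52.48
On Form 2, PR 52.48 falls between score 23 (PR 44.4) and 28 (PR 65.6).
Interpolate: 23 + (52.48 − 44.4)/(65.6 − 44.4) × (28 − 23) = 24.9

24.9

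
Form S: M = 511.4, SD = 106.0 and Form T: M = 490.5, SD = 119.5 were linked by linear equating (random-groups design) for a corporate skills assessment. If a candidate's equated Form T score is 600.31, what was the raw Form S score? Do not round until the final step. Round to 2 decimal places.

Invert y = (SD_Y/SD_X)(x − M_X) + M_Y:
x = (SD_X/SD_Y)(y − M_Y) + M_X = (106.0/119.5)(600.31 − 490.5) + 511.4
x = 0.887029 × 109.810 + 511.4 = 608.80

608.80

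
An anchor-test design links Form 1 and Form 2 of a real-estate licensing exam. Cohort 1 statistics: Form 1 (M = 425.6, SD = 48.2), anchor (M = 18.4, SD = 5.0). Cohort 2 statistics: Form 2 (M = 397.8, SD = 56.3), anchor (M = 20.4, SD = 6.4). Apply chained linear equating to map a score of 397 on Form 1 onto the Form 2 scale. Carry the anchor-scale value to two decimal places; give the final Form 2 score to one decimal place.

Form 1 → anchor (Cohort 1): v = (5.0/48.2)(397 − 425.6) + 18.4 = 15.43
anchor → Form 2 (Cohort 2): y = (56.3/6.4)(15.43 − 20.4) + 397.8 = 354.1

354.1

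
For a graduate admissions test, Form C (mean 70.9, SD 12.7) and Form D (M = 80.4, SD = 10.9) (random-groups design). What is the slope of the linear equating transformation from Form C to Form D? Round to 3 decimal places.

0.858

A = SD_Y / SD_X = 10.9 / 12.7 = 0.858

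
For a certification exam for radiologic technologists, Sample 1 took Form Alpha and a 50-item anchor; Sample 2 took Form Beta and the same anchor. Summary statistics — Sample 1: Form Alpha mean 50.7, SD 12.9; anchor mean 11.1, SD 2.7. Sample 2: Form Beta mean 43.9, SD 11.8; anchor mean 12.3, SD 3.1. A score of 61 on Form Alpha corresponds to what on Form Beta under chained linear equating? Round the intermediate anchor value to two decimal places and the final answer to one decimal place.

47.6

Form Alpha → anchor (Sample 1): v = (2.7/12.9)(61 − 50.7) + 11.1 = 13.26
anchor → Form Beta (Sample 2): y = (11.8/3.1)(13.26 − 12.3) + 43.9 = 47.6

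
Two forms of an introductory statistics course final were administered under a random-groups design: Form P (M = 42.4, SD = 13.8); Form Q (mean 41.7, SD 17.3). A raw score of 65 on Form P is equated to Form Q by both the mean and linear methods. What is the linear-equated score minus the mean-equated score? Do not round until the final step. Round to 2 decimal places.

Mean-equated: 65 + (41.7 − 42.4) = 64.30
Linear-equated: (17.3/13.8)(65 − 42.4) + 41.7 = 70.032
Difference = 70.032 − 64.30 = 5.73

5.73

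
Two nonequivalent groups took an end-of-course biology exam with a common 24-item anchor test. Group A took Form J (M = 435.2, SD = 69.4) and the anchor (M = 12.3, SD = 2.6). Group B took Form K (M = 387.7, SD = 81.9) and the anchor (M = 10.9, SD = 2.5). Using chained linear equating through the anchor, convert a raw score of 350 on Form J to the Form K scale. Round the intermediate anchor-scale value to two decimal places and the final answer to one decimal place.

Form J → anchor (Group A): v = (2.6/69.4)(350 − 435.2) + 12.3 = 9.11
anchor → Form K (Group B): y = (81.9/2.5)(9.11 − 10.9) + 387.7 = 329.1

329.1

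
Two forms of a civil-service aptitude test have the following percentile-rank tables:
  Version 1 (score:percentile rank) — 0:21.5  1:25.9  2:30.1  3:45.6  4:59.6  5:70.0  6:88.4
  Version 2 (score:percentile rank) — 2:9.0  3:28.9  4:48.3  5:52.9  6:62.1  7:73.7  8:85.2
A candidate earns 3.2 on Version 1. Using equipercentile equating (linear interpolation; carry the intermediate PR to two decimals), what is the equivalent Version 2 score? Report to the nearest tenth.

4.0

PR of 3.2 on Version 1: 45.6 + (3.2 − 3)/(4 − 3) × (59.6 − 45.6) = 48.40
On Version 2, PR 48.40 falls between score 4 (PR 48.3) and 5 (PR 52.9).
Interpolate: 4 + (48.40 − 48.3)/(52.9 − 48.3) × (5 − 4) = 4.0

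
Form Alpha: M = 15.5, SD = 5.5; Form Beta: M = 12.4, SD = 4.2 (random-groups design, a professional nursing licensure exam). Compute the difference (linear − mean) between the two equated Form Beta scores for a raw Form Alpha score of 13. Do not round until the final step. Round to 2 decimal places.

0.59

Mean-equated: 13 + (12.4 − 15.5) = 9.90
Linear-equated: (4.2/5.5)(13 − 15.5) + 12.4 = 10.491
Difference = 10.491 − 9.90 = 0.59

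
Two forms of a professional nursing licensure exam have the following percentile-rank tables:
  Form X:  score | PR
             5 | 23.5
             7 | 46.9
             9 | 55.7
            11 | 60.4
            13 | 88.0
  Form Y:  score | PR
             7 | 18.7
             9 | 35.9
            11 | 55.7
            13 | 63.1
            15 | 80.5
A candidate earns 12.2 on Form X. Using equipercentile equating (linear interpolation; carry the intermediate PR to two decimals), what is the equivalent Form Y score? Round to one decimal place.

14.6

PR of 12.2 on Form X: 60.4 + (12.2 − 11)/(13 − 11) × (88.0 − 60.4) = 76.96
On Form Y, PR 76.96 falls between score 13 (PR 63.1) and 15 (PR 80.5).
Interpolate: 13 + (76.96 − 63.1)/(80.5 − 63.1) × (15 − 13) = 14.6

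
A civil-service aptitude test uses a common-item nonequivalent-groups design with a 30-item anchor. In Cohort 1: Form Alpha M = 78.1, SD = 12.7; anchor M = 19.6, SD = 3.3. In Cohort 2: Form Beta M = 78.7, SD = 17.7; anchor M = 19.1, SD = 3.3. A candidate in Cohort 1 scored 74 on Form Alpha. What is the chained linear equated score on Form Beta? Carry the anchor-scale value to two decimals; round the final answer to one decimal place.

Form Alpha → anchor (Cohort 1): v = (3.3/12.7)(74 − 78.1) + 19.6 = 18.53
anchor → Form Beta (Cohort 2): y = (17.7/3.3)(18.53 − 19.1) + 78.7 = 75.6

75.6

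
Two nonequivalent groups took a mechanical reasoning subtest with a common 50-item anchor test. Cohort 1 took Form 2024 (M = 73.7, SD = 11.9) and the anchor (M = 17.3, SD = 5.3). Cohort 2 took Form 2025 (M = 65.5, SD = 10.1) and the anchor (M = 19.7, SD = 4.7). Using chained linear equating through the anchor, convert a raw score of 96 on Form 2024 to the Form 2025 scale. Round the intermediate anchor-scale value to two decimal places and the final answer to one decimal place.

81.7

Form 2024 → anchor (Cohort 1): v = (5.3/11.9)(96 − 73.7) + 17.3 = 27.23
anchor → Form 2025 (Cohort 2): y = (10.1/4.7)(27.23 − 19.7) + 65.5 = 81.7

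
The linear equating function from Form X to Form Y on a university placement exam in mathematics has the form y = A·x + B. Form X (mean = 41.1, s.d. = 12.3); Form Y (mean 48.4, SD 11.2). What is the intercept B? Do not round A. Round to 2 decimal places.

A = SD_Y / SD_X = 11.2 / 12.3 = 0.910569
B = M_Y − A·M_X = 48.4 − 0.910569 × 41.1 = 10.98

10.98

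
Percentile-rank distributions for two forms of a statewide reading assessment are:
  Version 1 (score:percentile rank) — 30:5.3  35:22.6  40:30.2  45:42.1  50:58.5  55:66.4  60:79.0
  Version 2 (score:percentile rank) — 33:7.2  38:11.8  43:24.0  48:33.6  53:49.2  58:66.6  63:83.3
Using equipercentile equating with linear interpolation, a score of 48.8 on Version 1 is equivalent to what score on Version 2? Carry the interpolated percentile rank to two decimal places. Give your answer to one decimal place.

PR of 48.8 on Version 1: 42.1 + (48.8 − 45)/(50 − 45) × (58.5 − 42.1) = 54.56
On Version 2, PR 54.56 falls between score 53 (PR 49.2) and 58 (PR 66.6).
Interpolate: 53 + (54.56 − 49.2)/(66.6 − 49.2) × (58 − 53) = 54.5

54.5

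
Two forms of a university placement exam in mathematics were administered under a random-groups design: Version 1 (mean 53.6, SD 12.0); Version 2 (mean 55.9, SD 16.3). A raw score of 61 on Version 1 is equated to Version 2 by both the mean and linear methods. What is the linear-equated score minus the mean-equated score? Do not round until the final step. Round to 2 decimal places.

2.65

Mean-equated: 61 + (55.9 − 53.6) = 63.30
Linear-equated: (16.3/12.0)(61 − 53.6) + 55.9 = 65.952
Difference = 65.952 − 63.30 = 2.65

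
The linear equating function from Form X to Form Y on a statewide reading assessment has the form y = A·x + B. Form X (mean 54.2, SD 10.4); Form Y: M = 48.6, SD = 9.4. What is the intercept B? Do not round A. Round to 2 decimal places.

-0.39

A = SD_Y / SD_X = 9.4 / 10.4 = 0.903846
B = M_Y − A·M_X = 48.6 − 0.903846 × 54.2 = -0.39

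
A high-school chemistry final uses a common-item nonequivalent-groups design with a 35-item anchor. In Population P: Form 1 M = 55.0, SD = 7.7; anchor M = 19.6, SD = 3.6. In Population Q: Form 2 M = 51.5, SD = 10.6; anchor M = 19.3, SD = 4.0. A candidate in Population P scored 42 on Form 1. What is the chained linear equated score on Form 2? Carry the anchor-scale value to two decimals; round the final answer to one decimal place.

Form 1 → anchor (Population P): v = (3.6/7.7)(42 − 55.0) + 19.6 = 13.52
anchor → Form 2 (Population Q): y = (10.6/4.0)(13.52 − 19.3) + 51.5 = 36.2

36.2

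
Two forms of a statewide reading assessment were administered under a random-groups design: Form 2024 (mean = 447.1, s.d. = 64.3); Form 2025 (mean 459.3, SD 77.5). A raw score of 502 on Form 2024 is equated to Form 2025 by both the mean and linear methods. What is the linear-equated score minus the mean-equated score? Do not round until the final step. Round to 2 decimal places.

11.27

Mean-equated: 502 + (459.3 − 447.1) = 514.20
Linear-equated: (77.5/64.3)(502 − 447.1) + 459.3 = 525.470
Difference = 525.470 − 514.20 = 11.27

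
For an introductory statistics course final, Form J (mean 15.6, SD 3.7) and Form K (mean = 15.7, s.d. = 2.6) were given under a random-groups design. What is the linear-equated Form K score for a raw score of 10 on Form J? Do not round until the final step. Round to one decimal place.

Linear equating: y = (SD_Y/SD_X)(x − M_X) + M_Y
y = (2.6/3.7)(10 − 15.6) + 15.7
y = 0.702703 × -5.6 + 15.7 = -3.9351 + 15.7 = 11.8

11.8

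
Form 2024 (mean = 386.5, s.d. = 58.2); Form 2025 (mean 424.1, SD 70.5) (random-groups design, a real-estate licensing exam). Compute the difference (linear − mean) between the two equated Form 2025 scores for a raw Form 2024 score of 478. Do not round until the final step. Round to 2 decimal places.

19.34

Mean-equated: 478 + (424.1 − 386.5) = 515.60
Linear-equated: (70.5/58.2)(478 − 386.5) + 424.1 = 534.938
Difference = 534.938 − 515.60 = 19.34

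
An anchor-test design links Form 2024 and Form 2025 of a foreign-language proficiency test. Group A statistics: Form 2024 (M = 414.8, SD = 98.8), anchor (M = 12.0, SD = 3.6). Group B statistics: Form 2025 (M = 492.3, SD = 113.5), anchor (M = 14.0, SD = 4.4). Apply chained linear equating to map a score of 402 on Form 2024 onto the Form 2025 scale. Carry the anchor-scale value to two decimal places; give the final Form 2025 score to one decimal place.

428.6

Form 2024 → anchor (Group A): v = (3.6/98.8)(402 − 414.8) + 12.0 = 11.53
anchor → Form 2025 (Group B): y = (113.5/4.4)(11.53 − 14.0) + 492.3 = 428.6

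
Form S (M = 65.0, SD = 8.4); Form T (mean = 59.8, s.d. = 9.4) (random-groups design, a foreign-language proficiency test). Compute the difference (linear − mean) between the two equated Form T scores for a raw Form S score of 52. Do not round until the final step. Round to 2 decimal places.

Mean-equated: 52 + (59.8 − 65.0) = 46.80
Linear-equated: (9.4/8.4)(52 − 65.0) + 59.8 = 45.252
Difference = 45.252 − 46.80 = -1.55

-1.55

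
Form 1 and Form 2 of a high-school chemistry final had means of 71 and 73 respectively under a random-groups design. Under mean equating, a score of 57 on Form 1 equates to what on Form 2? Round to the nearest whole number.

Mean equating: y = x + (M_Y − M_X) = 57 + (73 − 71) = 59

59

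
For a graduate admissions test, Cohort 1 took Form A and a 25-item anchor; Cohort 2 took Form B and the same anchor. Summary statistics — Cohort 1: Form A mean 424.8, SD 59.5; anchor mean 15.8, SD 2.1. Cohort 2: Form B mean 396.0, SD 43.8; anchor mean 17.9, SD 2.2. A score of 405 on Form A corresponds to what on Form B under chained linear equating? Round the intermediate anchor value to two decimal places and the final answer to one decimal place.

Form A → anchor (Cohort 1): v = (2.1/59.5)(405 − 424.8) + 15.8 = 15.10
anchor → Form B (Cohort 2): y = (43.8/2.2)(15.10 − 17.9) + 396.0 = 340.3

340.3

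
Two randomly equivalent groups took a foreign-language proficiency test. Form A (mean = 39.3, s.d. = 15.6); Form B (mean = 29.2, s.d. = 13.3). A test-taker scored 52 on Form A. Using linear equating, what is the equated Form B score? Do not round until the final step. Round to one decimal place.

40.0

Linear equating: y = (SD_Y/SD_X)(x − M_X) + M_Y
y = (13.3/15.6)(52 − 39.3) + 29.2
y = 0.852564 × 12.7 + 29.2 = 10.8276 + 29.2 = 40.0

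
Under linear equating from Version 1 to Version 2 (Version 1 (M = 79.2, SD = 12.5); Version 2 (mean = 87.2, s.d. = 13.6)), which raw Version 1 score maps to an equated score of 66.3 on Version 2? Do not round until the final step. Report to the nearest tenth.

Invert y = (SD_Y/SD_X)(x − M_X) + M_Y:
x = (SD_X/SD_Y)(y − M_Y) + M_X = (12.5/13.6)(66.3 − 87.2) + 79.2
x = 0.919118 × -20.900 + 79.2 = 60.0

60.0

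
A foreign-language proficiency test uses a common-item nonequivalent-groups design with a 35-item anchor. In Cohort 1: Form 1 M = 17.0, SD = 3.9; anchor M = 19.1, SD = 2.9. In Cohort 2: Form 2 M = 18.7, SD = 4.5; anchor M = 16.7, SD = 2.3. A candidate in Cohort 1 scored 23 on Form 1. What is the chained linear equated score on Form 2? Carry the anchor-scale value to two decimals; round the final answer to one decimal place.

Form 1 → anchor (Cohort 1): v = (2.9/3.9)(23 − 17.0) + 19.1 = 23.56
anchor → Form 2 (Cohort 2): y = (4.5/2.3)(23.56 − 16.7) + 18.7 = 32.1

32.1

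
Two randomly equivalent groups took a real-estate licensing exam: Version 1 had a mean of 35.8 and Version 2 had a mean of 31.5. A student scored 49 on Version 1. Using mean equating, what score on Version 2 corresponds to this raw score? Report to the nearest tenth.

Mean equating: y = x + (M_Y − M_X) = 49 + (31.5 − 35.8) = 44.7

44.7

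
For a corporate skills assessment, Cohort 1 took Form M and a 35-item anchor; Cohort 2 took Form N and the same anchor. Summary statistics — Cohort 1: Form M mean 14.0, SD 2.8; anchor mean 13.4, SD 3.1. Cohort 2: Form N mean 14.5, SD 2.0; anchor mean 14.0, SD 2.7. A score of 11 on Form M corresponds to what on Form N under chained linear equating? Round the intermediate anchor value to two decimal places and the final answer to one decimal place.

11.6

Form M → anchor (Cohort 1): v = (3.1/2.8)(11 − 14.0) + 13.4 = 10.08
anchor → Form N (Cohort 2): y = (2.0/2.7)(10.08 − 14.0) + 14.5 = 11.6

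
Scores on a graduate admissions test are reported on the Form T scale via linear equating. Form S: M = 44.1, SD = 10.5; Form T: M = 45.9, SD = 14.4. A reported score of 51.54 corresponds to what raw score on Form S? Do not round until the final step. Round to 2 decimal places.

48.21

Invert y = (SD_Y/SD_X)(x − M_X) + M_Y:
x = (SD_X/SD_Y)(y − M_Y) + M_X = (10.5/14.4)(51.54 − 45.9) + 44.1
x = 0.729167 × 5.640 + 44.1 = 48.21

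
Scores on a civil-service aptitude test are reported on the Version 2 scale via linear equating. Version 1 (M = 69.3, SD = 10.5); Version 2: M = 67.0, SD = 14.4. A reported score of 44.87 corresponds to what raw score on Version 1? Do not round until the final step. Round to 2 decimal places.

53.16

Invert y = (SD_Y/SD_X)(x − M_X) + M_Y:
x = (SD_X/SD_Y)(y − M_Y) + M_X = (10.5/14.4)(44.87 − 67.0) + 69.3
x = 0.729167 × -22.130 + 69.3 = 53.16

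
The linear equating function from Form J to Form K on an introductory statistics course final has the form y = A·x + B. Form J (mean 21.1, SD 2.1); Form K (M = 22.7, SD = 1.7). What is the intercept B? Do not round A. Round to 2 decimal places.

5.62

A = SD_Y / SD_X = 1.7 / 2.1 = 0.809524
B = M_Y − A·M_X = 22.7 − 0.809524 × 21.1 = 5.62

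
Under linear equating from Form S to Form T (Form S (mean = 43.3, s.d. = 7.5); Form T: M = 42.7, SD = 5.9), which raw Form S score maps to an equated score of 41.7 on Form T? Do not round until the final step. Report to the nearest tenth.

42.0

Invert y = (SD_Y/SD_X)(x − M_X) + M_Y:
x = (SD_X/SD_Y)(y − M_Y) + M_X = (7.5/5.9)(41.7 − 42.7) + 43.3
x = 1.271186 × -1.000 + 43.3 = 42.0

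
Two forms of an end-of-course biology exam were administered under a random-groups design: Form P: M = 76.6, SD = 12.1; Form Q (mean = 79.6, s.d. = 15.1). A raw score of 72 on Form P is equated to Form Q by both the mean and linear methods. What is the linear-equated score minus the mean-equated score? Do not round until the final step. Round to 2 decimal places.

Mean-equated: 72 + (79.6 − 76.6) = 75.00
Linear-equated: (15.1/12.1)(72 − 76.6) + 79.6 = 73.860
Difference = 73.860 − 75.00 = -1.14

-1.14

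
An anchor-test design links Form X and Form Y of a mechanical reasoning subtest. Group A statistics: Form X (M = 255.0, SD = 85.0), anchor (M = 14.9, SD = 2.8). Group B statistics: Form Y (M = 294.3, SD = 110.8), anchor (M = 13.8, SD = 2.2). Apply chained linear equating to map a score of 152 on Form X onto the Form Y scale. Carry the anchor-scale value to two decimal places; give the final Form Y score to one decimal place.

179.0

Form X → anchor (Group A): v = (2.8/85.0)(152 − 255.0) + 14.9 = 11.51
anchor → Form Y (Group B): y = (110.8/2.2)(11.51 − 13.8) + 294.3 = 179.0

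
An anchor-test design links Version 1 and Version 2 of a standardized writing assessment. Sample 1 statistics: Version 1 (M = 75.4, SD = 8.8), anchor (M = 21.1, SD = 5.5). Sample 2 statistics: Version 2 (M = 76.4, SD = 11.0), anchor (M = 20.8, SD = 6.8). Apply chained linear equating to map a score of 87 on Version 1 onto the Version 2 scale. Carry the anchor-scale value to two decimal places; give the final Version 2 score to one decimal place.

Version 1 → anchor (Sample 1): v = (5.5/8.8)(87 − 75.4) + 21.1 = 28.35
anchor → Version 2 (Sample 2): y = (11.0/6.8)(28.35 − 20.8) + 76.4 = 88.6

88.6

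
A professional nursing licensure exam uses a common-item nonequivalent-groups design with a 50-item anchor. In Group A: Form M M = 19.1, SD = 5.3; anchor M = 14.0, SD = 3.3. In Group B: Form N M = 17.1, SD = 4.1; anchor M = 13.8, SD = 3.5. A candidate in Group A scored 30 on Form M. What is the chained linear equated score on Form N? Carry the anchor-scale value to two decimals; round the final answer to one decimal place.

25.3

Form M → anchor (Group A): v = (3.3/5.3)(30 − 19.1) + 14.0 = 20.79
anchor → Form N (Group B): y = (4.1/3.5)(20.79 − 13.8) + 17.1 = 25.3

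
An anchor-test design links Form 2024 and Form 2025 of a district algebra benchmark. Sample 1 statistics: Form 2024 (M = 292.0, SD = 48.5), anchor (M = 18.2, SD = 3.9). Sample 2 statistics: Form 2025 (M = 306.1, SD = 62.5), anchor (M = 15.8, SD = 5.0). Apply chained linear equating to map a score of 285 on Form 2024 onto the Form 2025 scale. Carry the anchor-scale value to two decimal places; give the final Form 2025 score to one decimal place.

Form 2024 → anchor (Sample 1): v = (3.9/48.5)(285 − 292.0) + 18.2 = 17.64
anchor → Form 2025 (Sample 2): y = (62.5/5.0)(17.64 − 15.8) + 306.1 = 329.1

329.1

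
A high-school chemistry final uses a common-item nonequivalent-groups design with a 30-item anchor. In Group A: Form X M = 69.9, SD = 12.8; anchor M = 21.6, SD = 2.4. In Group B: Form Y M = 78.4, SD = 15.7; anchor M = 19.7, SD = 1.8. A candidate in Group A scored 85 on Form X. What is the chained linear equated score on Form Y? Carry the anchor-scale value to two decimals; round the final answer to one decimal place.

119.7

Form X → anchor (Group A): v = (2.4/12.8)(85 − 69.9) + 21.6 = 24.43
anchor → Form Y (Group B): y = (15.7/1.8)(24.43 − 19.7) + 78.4 = 119.7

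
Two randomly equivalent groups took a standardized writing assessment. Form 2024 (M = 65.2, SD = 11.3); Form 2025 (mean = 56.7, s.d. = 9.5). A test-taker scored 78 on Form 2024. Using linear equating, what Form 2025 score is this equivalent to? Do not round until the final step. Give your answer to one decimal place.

Linear equating: y = (SD_Y/SD_X)(x − M_X) + M_Y
y = (9.5/11.3)(78 − 65.2) + 56.7
y = 0.840708 × 12.8 + 56.7 = 10.7611 + 56.7 = 67.5

67.5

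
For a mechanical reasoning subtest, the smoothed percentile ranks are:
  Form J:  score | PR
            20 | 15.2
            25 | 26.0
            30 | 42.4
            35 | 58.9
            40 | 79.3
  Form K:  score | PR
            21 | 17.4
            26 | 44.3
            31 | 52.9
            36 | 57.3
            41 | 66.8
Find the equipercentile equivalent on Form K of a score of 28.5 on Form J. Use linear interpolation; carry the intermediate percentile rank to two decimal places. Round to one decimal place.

PR of 28.5 on Form J: 26.0 + (28.5 − 25)/(30 − 25) × (42.4 − 26.0) = 37.48
On Form K, PR 37.48 falls between score 21 (PR 17.4) and 26 (PR 44.3).
Interpolate: 21 + (37.48 − 17.4)/(44.3 − 17.4) × (26 − 21) = 24.7

24.7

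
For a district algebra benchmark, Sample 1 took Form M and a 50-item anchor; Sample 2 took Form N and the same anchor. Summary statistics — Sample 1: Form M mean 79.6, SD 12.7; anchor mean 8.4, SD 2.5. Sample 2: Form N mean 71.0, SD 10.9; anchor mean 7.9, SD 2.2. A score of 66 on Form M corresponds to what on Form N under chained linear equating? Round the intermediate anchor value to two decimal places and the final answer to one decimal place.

60.2

Form M → anchor (Sample 1): v = (2.5/12.7)(66 − 79.6) + 8.4 = 5.72
anchor → Form N (Sample 2): y = (10.9/2.2)(5.72 − 7.9) + 71.0 = 60.2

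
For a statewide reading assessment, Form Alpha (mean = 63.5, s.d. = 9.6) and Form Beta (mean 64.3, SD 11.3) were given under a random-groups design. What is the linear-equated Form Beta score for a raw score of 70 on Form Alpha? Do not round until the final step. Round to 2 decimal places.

Linear equating: y = (SD_Y/SD_X)(x − M_X) + M_Y
y = (11.3/9.6)(70 − 63.5) + 64.3
y = 1.177083 × 6.5 + 64.3 = 7.6510 + 64.3 = 71.95

71.95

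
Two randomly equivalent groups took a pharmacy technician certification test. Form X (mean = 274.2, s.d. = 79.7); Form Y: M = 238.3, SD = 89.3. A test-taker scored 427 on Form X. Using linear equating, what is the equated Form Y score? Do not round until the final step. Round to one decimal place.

409.5

Linear equating: y = (SD_Y/SD_X)(x − M_X) + M_Y
y = (89.3/79.7)(427 − 274.2) + 238.3
y = 1.120452 × 152.8 + 238.3 = 171.2050 + 238.3 = 409.5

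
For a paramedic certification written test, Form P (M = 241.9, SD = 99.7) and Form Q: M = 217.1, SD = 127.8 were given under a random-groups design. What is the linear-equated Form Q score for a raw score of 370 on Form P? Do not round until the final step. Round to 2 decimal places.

381.30

Linear equating: y = (SD_Y/SD_X)(x − M_X) + M_Y
y = (127.8/99.7)(370 − 241.9) + 217.1
y = 1.281846 × 128.1 + 217.1 = 164.2044 + 217.1 = 381.30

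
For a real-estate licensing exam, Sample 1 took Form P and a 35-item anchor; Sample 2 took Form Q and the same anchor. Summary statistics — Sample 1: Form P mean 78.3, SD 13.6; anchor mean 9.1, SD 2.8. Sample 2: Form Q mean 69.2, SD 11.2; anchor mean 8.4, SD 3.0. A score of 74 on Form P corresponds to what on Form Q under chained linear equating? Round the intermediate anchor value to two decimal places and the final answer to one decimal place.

Form P → anchor (Sample 1): v = (2.8/13.6)(74 − 78.3) + 9.1 = 8.21
anchor → Form Q (Sample 2): y = (11.2/3.0)(8.21 − 8.4) + 69.2 = 68.5

68.5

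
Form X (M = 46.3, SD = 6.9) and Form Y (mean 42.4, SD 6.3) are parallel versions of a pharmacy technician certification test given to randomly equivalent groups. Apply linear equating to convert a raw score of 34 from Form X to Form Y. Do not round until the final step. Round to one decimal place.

Linear equating: y = (SD_Y/SD_X)(x − M_X) + M_Y
y = (6.3/6.9)(34 − 46.3) + 42.4
y = 0.913043 × -12.3 + 42.4 = -11.2304 + 42.4 = 31.2

31.2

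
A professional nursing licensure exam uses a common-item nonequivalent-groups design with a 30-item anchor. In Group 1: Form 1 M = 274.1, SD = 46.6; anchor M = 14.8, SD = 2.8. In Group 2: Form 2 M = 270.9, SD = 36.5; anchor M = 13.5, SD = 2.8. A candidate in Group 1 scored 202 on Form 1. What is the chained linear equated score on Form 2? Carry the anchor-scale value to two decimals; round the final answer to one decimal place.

231.4

Form 1 → anchor (Group 1): v = (2.8/46.6)(202 − 274.1) + 14.8 = 10.47
anchor → Form 2 (Group 2): y = (36.5/2.8)(10.47 − 13.5) + 270.9 = 231.4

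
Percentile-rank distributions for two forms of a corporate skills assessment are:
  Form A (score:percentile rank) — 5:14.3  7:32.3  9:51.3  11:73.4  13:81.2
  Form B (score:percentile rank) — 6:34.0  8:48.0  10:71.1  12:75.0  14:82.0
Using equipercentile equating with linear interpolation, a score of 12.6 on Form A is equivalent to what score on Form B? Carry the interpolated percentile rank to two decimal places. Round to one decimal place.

PR of 12.6 on Form A: 73.4 + (12.6 − 11)/(13 − 11) × (81.2 − 73.4) = 79.64
On Form B, PR 79.64 falls between score 12 (PR 75.0) and 14 (PR 82.0).
Interpolate: 12 + (79.64 − 75.0)/(82.0 − 75.0) × (14 − 12) = 13.3

13.3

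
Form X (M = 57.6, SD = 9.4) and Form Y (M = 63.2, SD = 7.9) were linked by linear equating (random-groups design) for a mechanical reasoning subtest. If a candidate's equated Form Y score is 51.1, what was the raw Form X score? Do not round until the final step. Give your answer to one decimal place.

Invert y = (SD_Y/SD_X)(x − M_X) + M_Y:
x = (SD_X/SD_Y)(y − M_Y) + M_X = (9.4/7.9)(51.1 − 63.2) + 57.6
x = 1.189873 × -12.100 + 57.6 = 43.2

43.2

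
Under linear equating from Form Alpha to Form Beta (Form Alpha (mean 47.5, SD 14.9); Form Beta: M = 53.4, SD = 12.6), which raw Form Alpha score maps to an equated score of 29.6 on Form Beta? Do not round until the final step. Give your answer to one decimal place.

19.4

Invert y = (SD_Y/SD_X)(x − M_X) + M_Y:
x = (SD_X/SD_Y)(y − M_Y) + M_X = (14.9/12.6)(29.6 − 53.4) + 47.5
x = 1.182540 × -23.800 + 47.5 = 19.4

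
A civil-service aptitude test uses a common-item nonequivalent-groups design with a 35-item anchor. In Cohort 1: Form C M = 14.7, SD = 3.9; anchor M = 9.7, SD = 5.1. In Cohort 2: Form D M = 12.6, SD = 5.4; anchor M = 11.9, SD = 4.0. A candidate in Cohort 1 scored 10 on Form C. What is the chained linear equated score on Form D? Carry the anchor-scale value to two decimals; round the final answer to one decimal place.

1.3

Form C → anchor (Cohort 1): v = (5.1/3.9)(10 − 14.7) + 9.7 = 3.55
anchor → Form D (Cohort 2): y = (5.4/4.0)(3.55 − 11.9) + 12.6 = 1.3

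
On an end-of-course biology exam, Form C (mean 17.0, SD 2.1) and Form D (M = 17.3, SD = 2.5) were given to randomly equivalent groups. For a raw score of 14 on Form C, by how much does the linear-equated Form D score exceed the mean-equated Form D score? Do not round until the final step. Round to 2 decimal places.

Mean-equated: 14 + (17.3 − 17.0) = 14.30
Linear-equated: (2.5/2.1)(14 − 17.0) + 17.3 = 13.729
Difference = 13.729 − 14.30 = -0.57

-0.57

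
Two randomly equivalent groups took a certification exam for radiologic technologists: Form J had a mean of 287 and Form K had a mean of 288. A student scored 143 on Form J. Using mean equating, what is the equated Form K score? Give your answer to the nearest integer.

Mean equating: y = x + (M_Y − M_X) = 143 + (288 − 287) = 144

144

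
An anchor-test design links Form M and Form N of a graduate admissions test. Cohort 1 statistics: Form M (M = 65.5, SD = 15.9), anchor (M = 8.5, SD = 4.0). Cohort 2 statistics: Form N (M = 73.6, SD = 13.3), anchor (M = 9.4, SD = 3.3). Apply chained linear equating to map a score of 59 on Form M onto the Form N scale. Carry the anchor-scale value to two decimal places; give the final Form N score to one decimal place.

Form M → anchor (Cohort 1): v = (4.0/15.9)(59 − 65.5) + 8.5 = 6.86
anchor → Form N (Cohort 2): y = (13.3/3.3)(6.86 − 9.4) + 73.6 = 63.4

63.4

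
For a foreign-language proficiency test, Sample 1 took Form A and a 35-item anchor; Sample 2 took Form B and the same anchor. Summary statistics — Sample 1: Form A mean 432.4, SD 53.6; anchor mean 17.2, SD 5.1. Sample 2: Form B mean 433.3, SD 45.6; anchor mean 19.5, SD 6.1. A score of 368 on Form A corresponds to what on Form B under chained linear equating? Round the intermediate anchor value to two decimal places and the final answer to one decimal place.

Form A → anchor (Sample 1): v = (5.1/53.6)(368 − 432.4) + 17.2 = 11.07
anchor → Form B (Sample 2): y = (45.6/6.1)(11.07 − 19.5) + 433.3 = 370.3

370.3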